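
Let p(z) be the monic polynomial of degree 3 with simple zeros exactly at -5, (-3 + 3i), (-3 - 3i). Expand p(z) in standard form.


The polynomial is p(z) = ∏_{α ∈ S} (z − α), where S = {-5, (-3 + 3i), (-3 - 3i)}.
Expanding the product yields: p(z) = z^3 + 11·z^2 + 48·z + 90.
Note conjugate pairs combine to real quadratics: (z − (-3+3i))(z − (-3−3i)) = z² + 6z + 18.
The resulting polynomial has degree 3 and real coefficients as required.

p(z) = z^3 + 11·z^2 + 48·z + 90.


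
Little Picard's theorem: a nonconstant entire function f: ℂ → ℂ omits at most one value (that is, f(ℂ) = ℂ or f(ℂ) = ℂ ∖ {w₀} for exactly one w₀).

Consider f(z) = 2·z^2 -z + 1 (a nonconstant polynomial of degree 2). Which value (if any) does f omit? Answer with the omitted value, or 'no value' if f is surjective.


Little Picard bounds the complement of f(ℂ) to at most one point.
For every w ∈ ℂ, the equation p(z) − w = 0 is a nonconstant polynomial in z and hence has at least one root by the fundamental theorem of algebra. So p is surjective onto ℂ, omitting no value.

Omitted value: no value.


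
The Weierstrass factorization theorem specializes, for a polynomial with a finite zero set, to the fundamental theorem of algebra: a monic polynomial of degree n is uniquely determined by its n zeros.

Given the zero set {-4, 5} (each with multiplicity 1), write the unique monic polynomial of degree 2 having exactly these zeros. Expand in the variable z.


The polynomial is p(z) = ∏_{α ∈ S} (z − α), where S = {-4, 5}.
Expanding the product yields: p(z) = z^2 -z -20.
The resulting polynomial has degree 2 and real coefficients as required.

p(z) = z^2 -z -20.


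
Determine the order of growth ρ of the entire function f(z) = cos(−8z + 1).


cos(w) is a linear combination of e^{iw} and e^{−iw} (or e^w, e^{−w} in the hyperbolic case), so |cos(w)| ≤ e^{|w|}. With w = −8z + 1, |w| ≤ 8|z| + 1 = 8r + 1 on |z| = r, giving M(r) ≤ e^{8r + 1}, so ρ ≤ 1. On a suitable ray (z = it for sin/cos; z = t for sinh/cosh, t real → ∞), |cos(−8z + 1)| grows like e^{8|t|}/2, so ρ ≥ 1. Hence ρ = 1.
Therefore ρ = 1.

Order ρ = 1.


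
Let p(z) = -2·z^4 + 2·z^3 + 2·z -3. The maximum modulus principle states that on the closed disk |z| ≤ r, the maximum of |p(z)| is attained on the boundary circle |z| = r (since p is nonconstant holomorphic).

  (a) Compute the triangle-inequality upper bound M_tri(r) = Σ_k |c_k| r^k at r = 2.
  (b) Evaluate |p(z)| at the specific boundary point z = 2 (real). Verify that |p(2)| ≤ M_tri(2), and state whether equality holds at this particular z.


Coefficients: c_0 = -3, c_1 = 2, c_2 = 0, c_3 = 2, c_4 = -2. Radius r = 2.
Part (a). Triangle bound: M_tri(r) = Σ_k |c_k| r^k
  = |-3|·2^0 + |2|·2^1 + |0|·2^2 + |2|·2^3 + |-2|·2^4
  = 3 + 4 + 0 + 16 + 32 = 55.
This bounds M(r) := max_{|z|=r} |p(z)| from above; equality holds iff all terms c_k z^k can be made to align in phase at a single z on |z|=r.
Part (b). At z = 2 (real, on the circle |z| = r):
  p(2) = (-3)·2^0 + (2)·2^1 + (0)·2^2 + (2)·2^3 + (-2)·2^4 = -15.
  |p(2)| = 15.
Check: |p(2)| = 15 ≤ 55 = M_tri(2). ✓ Equality does not hold at z = 2 (the coefficients have mixed signs, so the terms do not all align in phase there).

M_tri(2) = 55; |p(2)| = 15; equality at z=2: no.


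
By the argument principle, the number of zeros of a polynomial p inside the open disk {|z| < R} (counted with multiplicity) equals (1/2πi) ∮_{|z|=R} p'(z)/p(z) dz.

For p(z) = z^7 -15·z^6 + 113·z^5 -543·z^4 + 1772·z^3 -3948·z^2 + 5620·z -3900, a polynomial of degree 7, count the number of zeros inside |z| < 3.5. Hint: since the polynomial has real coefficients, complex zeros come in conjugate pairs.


The zeros of p are: (1 + 3i), (1 - 3i), (3 + 1i), (3 - 1i), 3, (2 + 3i), (2 - 3i).
Their magnitudes are: 3.162, 3.162, 3.162, 3.162, 3, 3.606, 3.606.
Zeros with |z| < R = 3.5: (1 + 3i), (1 - 3i), (3 + 1i), (3 - 1i), 3.
Count = 5.
By the argument principle, (1/2πi) ∮_{|z|=R} p'(z)/p(z) dz equals exactly this count.

Number of zeros inside |z| < 3.5: 5.


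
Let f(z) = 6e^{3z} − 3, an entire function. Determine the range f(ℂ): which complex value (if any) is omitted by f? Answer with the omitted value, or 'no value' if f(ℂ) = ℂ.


Little Picard bounds the complement of f(ℂ) to at most one point.
e^{3z} is never zero on ℂ, so 6·e^{3z} takes every value in ℂ ∖ {0}. Adding -3 shifts the range to ℂ ∖ {-3}. Thus f omits exactly the value -3.

Omitted value: -3.


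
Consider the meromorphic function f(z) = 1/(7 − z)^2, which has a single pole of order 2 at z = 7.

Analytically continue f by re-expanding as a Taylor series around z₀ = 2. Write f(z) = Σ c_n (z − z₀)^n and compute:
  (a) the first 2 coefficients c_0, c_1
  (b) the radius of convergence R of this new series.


Let w = z − z₀, so z = z₀ + w.
Then 7 − z = 7 − (z₀ + w) = (7 − z₀) − w = 5 − w.
f(z) = 1/(5 − w)^2 = (1/(5)^2) · (1 − w/(5))^{−2}.
By the binomial series (1−u)^{−2} = Σ_{n≥0} C(n+1, 1) u^n for |u|<1, with u = w/(5):
  c_n = C(n+1, 1) / (5)^(n+2).
  c_0 = 1/(5)^2 = 1/25.
  c_1 = 2/(5)^3 = 2/125.
The series is valid for |w/d| < 1, i.e. |z − z₀| < |d|.
Radius of convergence: R = |7 − z₀| = |5| = 5 (distance from z₀ to the singularity z = 7).

c_0 = 1/25, c_1 = 2/125; R = 5.


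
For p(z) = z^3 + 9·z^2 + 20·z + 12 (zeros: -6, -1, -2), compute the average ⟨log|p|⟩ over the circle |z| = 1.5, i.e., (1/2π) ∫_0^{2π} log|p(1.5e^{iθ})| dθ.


Zeros: -6, -2, -1; r = 1.5.
Inside |z| < r: -1. Outside (|z| ≥ r): -6, -2.
p(0) = 12, so log|p(0)| = log(12) = 2.4849.
Apply Jensen: I(r) = log|p(0)| + Σ_k log(r/|z_k|), summed over zeros inside |z| < r.
  log(r/|z_k|) for z_k = -1: log(1.5/1) = 0.4055
  Outside zeros (-6, -2) contribute nothing to the Jensen sum.
Sum over inside zeros: 0.4055.
I(r) = log|p(0)| + (inside sum) = 2.4849 + 0.4055 = 2.8904.
Note: since some zeros are outside |z| ≤ r, the simplified n·log(r) form does NOT apply — only the inside zeros contribute.

I(r) ≈ 2.8904.


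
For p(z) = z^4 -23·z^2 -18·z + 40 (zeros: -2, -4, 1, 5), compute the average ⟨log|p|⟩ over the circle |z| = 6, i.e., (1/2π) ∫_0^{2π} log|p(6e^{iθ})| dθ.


Zeros: -4, -2, 1, 5; r = 6.
Inside |z| < r: -4, -2, 1, 5. Outside (|z| ≥ r): ∅.
p(0) = 40, so log|p(0)| = log(40) = 3.6889.
Apply Jensen: I(r) = log|p(0)| + Σ_k log(r/|z_k|), summed over zeros inside |z| < r.
  log(r/|z_k|) for z_k = -2: log(6/2) = 1.0986
  log(r/|z_k|) for z_k = -4: log(6/4) = 0.4055
  log(r/|z_k|) for z_k = 1: log(6/1) = 1.7918
  log(r/|z_k|) for z_k = 5: log(6/5) = 0.1823
Sum over inside zeros: 3.4782.
I(r) = log|p(0)| + (inside sum) = 3.6889 + 3.4782 = 7.1670.
Closed form (all zeros inside, monic): I(r) = n·log(r) = 4·log(6) = 7.1670. ✓

I(r) ≈ 7.1670.


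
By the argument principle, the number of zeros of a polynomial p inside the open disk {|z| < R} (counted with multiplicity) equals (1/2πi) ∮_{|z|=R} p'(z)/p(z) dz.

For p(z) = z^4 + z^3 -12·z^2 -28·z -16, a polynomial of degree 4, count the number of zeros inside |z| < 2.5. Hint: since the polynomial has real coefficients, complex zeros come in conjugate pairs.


The zeros of p are: -2, -1, 4, -2.
Their magnitudes are: 2, 1, 4, 2.
Zeros with |z| < R = 2.5: -2, -1, -2.
Count = 3.
By the argument principle, (1/2πi) ∮_{|z|=R} p'(z)/p(z) dz equals exactly this count.

Number of zeros inside |z| < 2.5: 3.


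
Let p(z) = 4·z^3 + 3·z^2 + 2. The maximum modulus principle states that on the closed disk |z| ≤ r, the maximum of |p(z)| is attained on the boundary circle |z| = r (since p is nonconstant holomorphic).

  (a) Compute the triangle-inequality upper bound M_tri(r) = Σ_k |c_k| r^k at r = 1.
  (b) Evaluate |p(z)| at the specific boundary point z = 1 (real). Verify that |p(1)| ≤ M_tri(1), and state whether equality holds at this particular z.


Coefficients: c_0 = 2, c_1 = 0, c_2 = 3, c_3 = 4. Radius r = 1.
Part (a). Triangle bound: M_tri(r) = Σ_k |c_k| r^k
  = |2|·1^0 + |0|·1^1 + |3|·1^2 + |4|·1^3
  = 2 + 0 + 3 + 4 = 9.
This bounds M(r) := max_{|z|=r} |p(z)| from above; equality holds iff all terms c_k z^k can be made to align in phase at a single z on |z|=r.
Part (b). At z = 1 (real, on the circle |z| = r):
  p(1) = (2)·1^0 + (0)·1^1 + (3)·1^2 + (4)·1^3 = 9.
  |p(1)| = 9.
Since all nonzero coefficients share the same sign, |p(1)| = 9 = M_tri(1); the triangle bound is attained at z = 1, so in fact M(r) = 9.

M_tri(1) = 9; |p(1)| = 9; equality at z=1: yes.


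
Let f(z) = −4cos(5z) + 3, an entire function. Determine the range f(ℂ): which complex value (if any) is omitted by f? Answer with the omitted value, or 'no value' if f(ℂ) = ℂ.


Little Picard bounds the complement of f(ℂ) to at most one point.
cos is entire and surjective onto ℂ: for every w ∈ ℂ, cos(ζ) = w has a solution ζ ∈ ℂ (e.g., via the complex inverse arccos). With ζ = 5z this gives z = ζ/(5). Then -4·cos(5z) takes every value in -4·ℂ = ℂ, and adding 3 is a bijection of ℂ. So f is surjective and omits no value. (Note: only on the real line is cos bounded by [−1, 1].)

Omitted value: no value.


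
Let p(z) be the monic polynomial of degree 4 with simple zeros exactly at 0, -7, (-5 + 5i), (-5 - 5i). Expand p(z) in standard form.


The polynomial is p(z) = ∏_{α ∈ S} (z − α), where S = {0, -7, (-5 + 5i), (-5 - 5i)}.
Expanding the product yields: p(z) = z^4 + 17·z^3 + 120·z^2 + 350·z.
Note conjugate pairs combine to real quadratics: (z − (-5+5i))(z − (-5−5i)) = z² + 10z + 50.
The resulting polynomial has degree 4 and real coefficients as required.

p(z) = z^4 + 17·z^3 + 120·z^2 + 350·z.


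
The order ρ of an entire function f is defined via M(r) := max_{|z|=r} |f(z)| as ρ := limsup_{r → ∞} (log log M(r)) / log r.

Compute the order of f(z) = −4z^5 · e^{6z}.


M(r) = max_{|z|=r} |-4|·|z|^5·|e^{6z}| = 4·r^5 · e^{6r^1} (the factors attain their maxima compatibly on |z|=r). Then log M(r) = log 4 + 5·log r + 6r^1, dominated by the last term, so log log M(r) ~ 1·log r. The polynomial factor -4z^5 contributes only a log r term and does not affect the order. ρ = 1.
Therefore ρ = 1.

Order ρ = 1.


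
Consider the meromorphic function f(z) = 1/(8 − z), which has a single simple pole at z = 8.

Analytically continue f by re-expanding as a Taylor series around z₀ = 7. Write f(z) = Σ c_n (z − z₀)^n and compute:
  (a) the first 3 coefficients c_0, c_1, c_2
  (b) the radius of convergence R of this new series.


Let w = z − z₀, so z = z₀ + w.
Then 8 − z = 8 − (z₀ + w) = (8 − z₀) − w = 1 − w.
f(z) = 1/(1 − w) = (1/(1)) · 1/(1 − w/(1)) = Σ_{n≥0} w^n / (1)^(n+1).
So c_n = 1/(1)^(n+1):
  c_0 = 1/(1)^1 = 1.
  c_1 = 1/(1)^2 = 1.
  c_2 = 1/(1)^3 = 1.
The series is valid for |w/d| < 1, i.e. |z − z₀| < |d|.
Radius of convergence: R = |8 − z₀| = |1| = 1 (distance from z₀ to the singularity z = 8).

c_0 = 1, c_1 = 1, c_2 = 1; R = 1.


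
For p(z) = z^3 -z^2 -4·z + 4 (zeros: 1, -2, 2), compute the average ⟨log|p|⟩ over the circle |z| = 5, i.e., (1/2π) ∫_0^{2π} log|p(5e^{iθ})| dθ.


Zeros: -2, 1, 2; r = 5.
Inside |z| < r: -2, 1, 2. Outside (|z| ≥ r): ∅.
p(0) = 4, so log|p(0)| = log(4) = 1.3863.
Apply Jensen: I(r) = log|p(0)| + Σ_k log(r/|z_k|), summed over zeros inside |z| < r.
  log(r/|z_k|) for z_k = 1: log(5/1) = 1.6094
  log(r/|z_k|) for z_k = -2: log(5/2) = 0.9163
  log(r/|z_k|) for z_k = 2: log(5/2) = 0.9163
Sum over inside zeros: 3.4420.
I(r) = log|p(0)| + (inside sum) = 1.3863 + 3.4420 = 4.8283.
Closed form (all zeros inside, monic): I(r) = n·log(r) = 3·log(5) = 4.8283. ✓

I(r) ≈ 4.8283.


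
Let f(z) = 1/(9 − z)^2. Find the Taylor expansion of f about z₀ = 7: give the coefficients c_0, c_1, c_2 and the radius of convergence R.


Let w = z − z₀, so z = z₀ + w.
Then 9 − z = 9 − (z₀ + w) = (9 − z₀) − w = 2 − w.
f(z) = 1/(2 − w)^2 = (1/(2)^2) · (1 − w/(2))^{−2}.
By the binomial series (1−u)^{−2} = Σ_{n≥0} C(n+1, 1) u^n for |u|<1, with u = w/(2):
  c_n = C(n+1, 1) / (2)^(n+2).
  c_0 = 1/(2)^2 = 1/4.
  c_1 = 2/(2)^3 = 1/4.
  c_2 = 3/(2)^4 = 3/16.
The series is valid for |w/d| < 1, i.e. |z − z₀| < |d|.
Radius of convergence: R = |9 − z₀| = |2| = 2 (distance from z₀ to the singularity z = 9).

c_0 = 1/4, c_1 = 1/4, c_2 = 3/16; R = 2.


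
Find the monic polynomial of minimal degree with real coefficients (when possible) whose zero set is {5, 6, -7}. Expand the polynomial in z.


The polynomial is p(z) = ∏_{α ∈ S} (z − α), where S = {5, 6, -7}.
Expanding the product yields: p(z) = z^3 -4·z^2 -47·z + 210.
The resulting polynomial has degree 3 and real coefficients as required.

p(z) = z^3 -4·z^2 -47·z + 210.


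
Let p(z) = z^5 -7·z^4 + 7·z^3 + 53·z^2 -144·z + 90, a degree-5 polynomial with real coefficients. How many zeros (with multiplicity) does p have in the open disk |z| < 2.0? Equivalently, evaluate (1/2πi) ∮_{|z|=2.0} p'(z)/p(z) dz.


The zeros of p are: -3, (3 + 1i), (3 - 1i), 3, 1.
Their magnitudes are: 3, 3.162, 3.162, 3, 1.
Zeros with |z| < R = 2.0: 1.
Count = 1.
By the argument principle, (1/2πi) ∮_{|z|=R} p'(z)/p(z) dz equals exactly this count.

Number of zeros inside |z| < 2.0: 1.


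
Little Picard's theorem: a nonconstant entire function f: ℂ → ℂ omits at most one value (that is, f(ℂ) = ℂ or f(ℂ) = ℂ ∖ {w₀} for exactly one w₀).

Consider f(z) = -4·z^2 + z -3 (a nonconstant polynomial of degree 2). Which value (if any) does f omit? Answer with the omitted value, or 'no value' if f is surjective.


Little Picard bounds the complement of f(ℂ) to at most one point.
For every w ∈ ℂ, the equation p(z) − w = 0 is a nonconstant polynomial in z and hence has at least one root by the fundamental theorem of algebra. So p is surjective onto ℂ, omitting no value.

Omitted value: no value.


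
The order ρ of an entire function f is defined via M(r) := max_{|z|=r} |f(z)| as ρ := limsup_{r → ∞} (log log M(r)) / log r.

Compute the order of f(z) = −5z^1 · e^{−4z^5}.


M(r) = max_{|z|=r} |-5|·|z|^1·|e^{−4z^5}| = 5·r^1 · e^{4r^5} (the factors attain their maxima compatibly on |z|=r). Then log M(r) = log 5 + 1·log r + 4r^5, dominated by the last term, so log log M(r) ~ 5·log r. The polynomial factor -5z^1 contributes only a log r term and does not affect the order. ρ = 5.
Therefore ρ = 5.

Order ρ = 5.


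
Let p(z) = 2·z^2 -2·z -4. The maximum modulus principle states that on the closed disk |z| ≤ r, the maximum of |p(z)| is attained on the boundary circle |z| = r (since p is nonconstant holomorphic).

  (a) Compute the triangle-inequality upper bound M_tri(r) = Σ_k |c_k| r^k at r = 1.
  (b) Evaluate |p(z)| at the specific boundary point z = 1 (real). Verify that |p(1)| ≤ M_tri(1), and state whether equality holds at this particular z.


Coefficients: c_0 = -4, c_1 = -2, c_2 = 2. Radius r = 1.
Part (a). Triangle bound: M_tri(r) = Σ_k |c_k| r^k
  = |-4|·1^0 + |-2|·1^1 + |2|·1^2
  = 4 + 2 + 2 = 8.
This bounds M(r) := max_{|z|=r} |p(z)| from above; equality holds iff all terms c_k z^k can be made to align in phase at a single z on |z|=r.
Part (b). At z = 1 (real, on the circle |z| = r):
  p(1) = (-4)·1^0 + (-2)·1^1 + (2)·1^2 = -4.
  |p(1)| = 4.
Check: |p(1)| = 4 ≤ 8 = M_tri(1). ✓ Equality does not hold at z = 1 (the coefficients have mixed signs, so the terms do not all align in phase there).

M_tri(1) = 8; |p(1)| = 4; equality at z=1: no.


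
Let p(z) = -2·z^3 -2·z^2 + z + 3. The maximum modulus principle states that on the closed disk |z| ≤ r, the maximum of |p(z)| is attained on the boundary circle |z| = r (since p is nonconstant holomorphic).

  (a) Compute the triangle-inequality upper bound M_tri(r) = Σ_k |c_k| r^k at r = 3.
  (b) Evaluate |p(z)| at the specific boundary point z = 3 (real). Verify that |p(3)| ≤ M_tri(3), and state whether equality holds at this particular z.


Coefficients: c_0 = 3, c_1 = 1, c_2 = -2, c_3 = -2. Radius r = 3.
Part (a). Triangle bound: M_tri(r) = Σ_k |c_k| r^k
  = |3|·3^0 + |1|·3^1 + |-2|·3^2 + |-2|·3^3
  = 3 + 3 + 18 + 54 = 78.
This bounds M(r) := max_{|z|=r} |p(z)| from above; equality holds iff all terms c_k z^k can be made to align in phase at a single z on |z|=r.
Part (b). At z = 3 (real, on the circle |z| = r):
  p(3) = (3)·3^0 + (1)·3^1 + (-2)·3^2 + (-2)·3^3 = -66.
  |p(3)| = 66.
Check: |p(3)| = 66 ≤ 78 = M_tri(3). ✓ Equality does not hold at z = 3 (the coefficients have mixed signs, so the terms do not all align in phase there).

M_tri(3) = 78; |p(3)| = 66; equality at z=3: no.


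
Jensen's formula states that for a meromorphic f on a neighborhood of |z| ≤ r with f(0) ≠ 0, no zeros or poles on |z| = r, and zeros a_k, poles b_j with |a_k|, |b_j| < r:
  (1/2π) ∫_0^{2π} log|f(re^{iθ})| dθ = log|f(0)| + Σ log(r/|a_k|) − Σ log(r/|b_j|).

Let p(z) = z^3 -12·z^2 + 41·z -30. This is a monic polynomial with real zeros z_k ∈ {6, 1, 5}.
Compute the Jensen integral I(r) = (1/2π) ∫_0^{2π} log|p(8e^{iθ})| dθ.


Zeros: 1, 5, 6; r = 8.
Inside |z| < r: 1, 5, 6. Outside (|z| ≥ r): ∅.
p(0) = -30, so log|p(0)| = log(30) = 3.4012.
Apply Jensen: I(r) = log|p(0)| + Σ_k log(r/|z_k|), summed over zeros inside |z| < r.
  log(r/|z_k|) for z_k = 6: log(8/6) = 0.2877
  log(r/|z_k|) for z_k = 1: log(8/1) = 2.0794
  log(r/|z_k|) for z_k = 5: log(8/5) = 0.4700
Sum over inside zeros: 2.8371.
I(r) = log|p(0)| + (inside sum) = 3.4012 + 2.8371 = 6.2383.
Closed form (all zeros inside, monic): I(r) = n·log(r) = 3·log(8) = 6.2383. ✓

I(r) ≈ 6.2383.


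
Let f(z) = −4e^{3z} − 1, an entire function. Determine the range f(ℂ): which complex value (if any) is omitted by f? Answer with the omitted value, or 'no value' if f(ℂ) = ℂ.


Little Picard bounds the complement of f(ℂ) to at most one point.
e^{3z} is never zero on ℂ, so -4·e^{3z} takes every value in ℂ ∖ {0}. Adding -1 shifts the range to ℂ ∖ {-1}. Thus f omits exactly the value -1.

Omitted value: -1.


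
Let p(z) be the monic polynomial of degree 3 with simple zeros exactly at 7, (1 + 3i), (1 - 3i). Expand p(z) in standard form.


The polynomial is p(z) = ∏_{α ∈ S} (z − α), where S = {7, (1 + 3i), (1 - 3i)}.
Expanding the product yields: p(z) = z^3 -9·z^2 + 24·z -70.
Note conjugate pairs combine to real quadratics: (z − (1+3i))(z − (1−3i)) = z² − 2z + 10.
The resulting polynomial has degree 3 and real coefficients as required.

p(z) = z^3 -9·z^2 + 24·z -70.


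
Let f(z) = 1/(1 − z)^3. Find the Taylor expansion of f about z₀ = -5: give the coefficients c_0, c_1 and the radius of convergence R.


Let w = z − z₀, so z = z₀ + w.
Then 1 − z = 1 − (z₀ + w) = (1 − z₀) − w = 6 − w.
f(z) = 1/(6 − w)^3 = (1/(6)^3) · (1 − w/(6))^{−3}.
By the binomial series (1−u)^{−3} = Σ_{n≥0} C(n+2, 2) u^n for |u|<1, with u = w/(6):
  c_n = C(n+2, 2) / (6)^(n+3).
  c_0 = 1/(6)^3 = 1/216.
  c_1 = 3/(6)^4 = 1/432.
The series is valid for |w/d| < 1, i.e. |z − z₀| < |d|.
Radius of convergence: R = |1 − z₀| = |6| = 6 (distance from z₀ to the singularity z = 1).

c_0 = 1/216, c_1 = 1/432; R = 6.


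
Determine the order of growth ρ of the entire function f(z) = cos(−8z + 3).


cos(w) is a linear combination of e^{iw} and e^{−iw} (or e^w, e^{−w} in the hyperbolic case), so |cos(w)| ≤ e^{|w|}. With w = −8z + 3, |w| ≤ 8|z| + 3 = 8r + 3 on |z| = r, giving M(r) ≤ e^{8r + 3}, so ρ ≤ 1. On a suitable ray (z = it for sin/cos; z = t for sinh/cosh, t real → ∞), |cos(−8z + 3)| grows like e^{8|t|}/2, so ρ ≥ 1. Hence ρ = 1.
Therefore ρ = 1.

Order ρ = 1.


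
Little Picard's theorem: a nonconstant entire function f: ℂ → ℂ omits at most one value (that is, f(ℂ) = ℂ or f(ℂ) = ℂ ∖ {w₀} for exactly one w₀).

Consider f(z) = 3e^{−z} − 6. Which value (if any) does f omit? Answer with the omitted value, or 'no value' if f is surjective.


Little Picard bounds the complement of f(ℂ) to at most one point.
e^{−z} is never zero on ℂ, so 3·e^{−z} takes every value in ℂ ∖ {0}. Adding -6 shifts the range to ℂ ∖ {-6}. Thus f omits exactly the value -6.

Omitted value: -6.


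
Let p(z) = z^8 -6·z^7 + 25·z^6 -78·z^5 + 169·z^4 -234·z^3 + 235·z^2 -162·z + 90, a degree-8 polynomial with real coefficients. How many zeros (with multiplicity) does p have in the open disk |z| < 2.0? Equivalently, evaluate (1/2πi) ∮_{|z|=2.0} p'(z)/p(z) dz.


The zeros of p are: (2 + 1i), (2 - 1i), (0 + 1i), (0 - 1i), (1 + 1i), (1 - 1i), (0 + 3i), (0 - 3i).
Their magnitudes are: 2.236, 2.236, 1, 1, 1.414, 1.414, 3, 3.
Zeros with |z| < R = 2.0: (0 + 1i), (0 - 1i), (1 + 1i), (1 - 1i).
Count = 4.
By the argument principle, (1/2πi) ∮_{|z|=R} p'(z)/p(z) dz equals exactly this count.

Number of zeros inside |z| < 2.0: 4.


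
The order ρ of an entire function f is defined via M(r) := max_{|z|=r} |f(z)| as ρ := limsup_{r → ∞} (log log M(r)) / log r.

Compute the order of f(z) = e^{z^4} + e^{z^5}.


Each summand is entire of order 4 and 5 respectively (as in the single-exponential case). The order of a sum is at most the max of the orders, so ρ ≤ 5. For the lower bound: on |z|=r choose arg z so that 1z^5 is real positive; then |e^{1z^5}| = e^{1r^5} while |e^{1z^4}| ≤ e^{1r^4} = o(e^{1r^5}). So |f| ≥ e^{1r^5}(1 − o(1)) and ρ ≥ 5. Hence ρ = max(4, 5) = 5.
Therefore ρ = 5.

Order ρ = 5.


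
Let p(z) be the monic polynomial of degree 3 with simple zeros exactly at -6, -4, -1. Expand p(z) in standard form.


The polynomial is p(z) = ∏_{α ∈ S} (z − α), where S = {-6, -4, -1}.
Expanding the product yields: p(z) = z^3 + 11·z^2 + 34·z + 24.
The resulting polynomial has degree 3 and real coefficients as required.

p(z) = z^3 + 11·z^2 + 34·z + 24.


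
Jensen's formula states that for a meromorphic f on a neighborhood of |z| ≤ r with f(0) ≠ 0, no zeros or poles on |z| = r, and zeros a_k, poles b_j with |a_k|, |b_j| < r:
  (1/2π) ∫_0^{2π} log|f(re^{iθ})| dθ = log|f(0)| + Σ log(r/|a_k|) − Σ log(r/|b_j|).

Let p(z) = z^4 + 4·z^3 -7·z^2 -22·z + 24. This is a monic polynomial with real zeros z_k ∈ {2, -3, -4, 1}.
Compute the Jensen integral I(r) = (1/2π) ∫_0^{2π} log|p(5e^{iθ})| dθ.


Zeros: -4, -3, 1, 2; r = 5.
Inside |z| < r: -4, -3, 1, 2. Outside (|z| ≥ r): ∅.
p(0) = 24, so log|p(0)| = log(24) = 3.1781.
Apply Jensen: I(r) = log|p(0)| + Σ_k log(r/|z_k|), summed over zeros inside |z| < r.
  log(r/|z_k|) for z_k = 2: log(5/2) = 0.9163
  log(r/|z_k|) for z_k = -3: log(5/3) = 0.5108
  log(r/|z_k|) for z_k = -4: log(5/4) = 0.2231
  log(r/|z_k|) for z_k = 1: log(5/1) = 1.6094
Sum over inside zeros: 3.2597.
I(r) = log|p(0)| + (inside sum) = 3.1781 + 3.2597 = 6.4378.
Closed form (all zeros inside, monic): I(r) = n·log(r) = 4·log(5) = 6.4378. ✓

I(r) ≈ 6.4378.


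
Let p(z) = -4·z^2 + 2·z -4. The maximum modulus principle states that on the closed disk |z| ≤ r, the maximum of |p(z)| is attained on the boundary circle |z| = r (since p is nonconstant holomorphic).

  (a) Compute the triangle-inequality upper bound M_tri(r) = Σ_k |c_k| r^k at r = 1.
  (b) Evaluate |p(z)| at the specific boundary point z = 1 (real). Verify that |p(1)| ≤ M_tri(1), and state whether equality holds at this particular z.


Coefficients: c_0 = -4, c_1 = 2, c_2 = -4. Radius r = 1.
Part (a). Triangle bound: M_tri(r) = Σ_k |c_k| r^k
  = |-4|·1^0 + |2|·1^1 + |-4|·1^2
  = 4 + 2 + 4 = 10.
This bounds M(r) := max_{|z|=r} |p(z)| from above; equality holds iff all terms c_k z^k can be made to align in phase at a single z on |z|=r.
Part (b). At z = 1 (real, on the circle |z| = r):
  p(1) = (-4)·1^0 + (2)·1^1 + (-4)·1^2 = -6.
  |p(1)| = 6.
Check: |p(1)| = 6 ≤ 10 = M_tri(1). ✓ Equality does not hold at z = 1 (the coefficients have mixed signs, so the terms do not all align in phase there).

M_tri(1) = 10; |p(1)| = 6; equality at z=1: no.


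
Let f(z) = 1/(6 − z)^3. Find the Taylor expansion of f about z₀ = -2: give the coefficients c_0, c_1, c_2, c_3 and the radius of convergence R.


Let w = z − z₀, so z = z₀ + w.
Then 6 − z = 6 − (z₀ + w) = (6 − z₀) − w = 8 − w.
f(z) = 1/(8 − w)^3 = (1/(8)^3) · (1 − w/(8))^{−3}.
By the binomial series (1−u)^{−3} = Σ_{n≥0} C(n+2, 2) u^n for |u|<1, with u = w/(8):
  c_n = C(n+2, 2) / (8)^(n+3).
  c_0 = 1/(8)^3 = 1/512.
  c_1 = 3/(8)^4 = 3/4096.
  c_2 = 6/(8)^5 = 3/16384.
  c_3 = 10/(8)^6 = 5/131072.
The series is valid for |w/d| < 1, i.e. |z − z₀| < |d|.
Radius of convergence: R = |6 − z₀| = |8| = 8 (distance from z₀ to the singularity z = 6).

c_0 = 1/512, c_1 = 3/4096, c_2 = 3/16384, c_3 = 5/131072; R = 8.


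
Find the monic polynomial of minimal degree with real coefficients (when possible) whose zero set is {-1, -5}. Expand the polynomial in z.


The polynomial is p(z) = ∏_{α ∈ S} (z − α), where S = {-1, -5}.
Expanding the product yields: p(z) = z^2 + 6·z + 5.
The resulting polynomial has degree 2 and real coefficients as required.

p(z) = z^2 + 6·z + 5.


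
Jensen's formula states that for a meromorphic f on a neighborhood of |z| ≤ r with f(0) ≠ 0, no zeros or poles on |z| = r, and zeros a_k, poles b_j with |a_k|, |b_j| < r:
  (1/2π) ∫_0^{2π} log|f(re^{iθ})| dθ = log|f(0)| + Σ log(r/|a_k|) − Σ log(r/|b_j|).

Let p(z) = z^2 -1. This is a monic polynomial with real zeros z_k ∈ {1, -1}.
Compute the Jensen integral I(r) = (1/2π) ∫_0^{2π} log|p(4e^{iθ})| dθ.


Zeros: -1, 1; r = 4.
Inside |z| < r: -1, 1. Outside (|z| ≥ r): ∅.
p(0) = -1, so log|p(0)| = log(1) = 0.0000.
Apply Jensen: I(r) = log|p(0)| + Σ_k log(r/|z_k|), summed over zeros inside |z| < r.
  log(r/|z_k|) for z_k = 1: log(4/1) = 1.3863
  log(r/|z_k|) for z_k = -1: log(4/1) = 1.3863
Sum over inside zeros: 2.7726.
I(r) = log|p(0)| + (inside sum) = 0.0000 + 2.7726 = 2.7726.
Closed form (all zeros inside, monic): I(r) = n·log(r) = 2·log(4) = 2.7726. ✓

I(r) ≈ 2.7726.


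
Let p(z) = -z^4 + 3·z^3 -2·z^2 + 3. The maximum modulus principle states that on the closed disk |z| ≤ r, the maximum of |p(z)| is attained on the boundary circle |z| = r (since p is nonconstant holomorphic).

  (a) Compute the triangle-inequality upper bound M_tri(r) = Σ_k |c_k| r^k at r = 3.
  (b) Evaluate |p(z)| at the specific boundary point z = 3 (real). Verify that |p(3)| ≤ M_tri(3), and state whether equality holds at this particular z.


Coefficients: c_0 = 3, c_1 = 0, c_2 = -2, c_3 = 3, c_4 = -1. Radius r = 3.
Part (a). Triangle bound: M_tri(r) = Σ_k |c_k| r^k
  = |3|·3^0 + |0|·3^1 + |-2|·3^2 + |3|·3^3 + |-1|·3^4
  = 3 + 0 + 18 + 81 + 81 = 183.
This bounds M(r) := max_{|z|=r} |p(z)| from above; equality holds iff all terms c_k z^k can be made to align in phase at a single z on |z|=r.
Part (b). At z = 3 (real, on the circle |z| = r):
  p(3) = (3)·3^0 + (0)·3^1 + (-2)·3^2 + (3)·3^3 + (-1)·3^4 = -15.
  |p(3)| = 15.
Check: |p(3)| = 15 ≤ 183 = M_tri(3). ✓ Equality does not hold at z = 3 (the coefficients have mixed signs, so the terms do not all align in phase there).

M_tri(3) = 183; |p(3)| = 15; equality at z=3: no.


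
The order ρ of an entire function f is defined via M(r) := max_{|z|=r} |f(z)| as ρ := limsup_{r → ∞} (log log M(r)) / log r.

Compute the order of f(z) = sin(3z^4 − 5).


Write sin(w) = (e^{iw} ± e^{−iw})/(2 or 2i), so |sin(w)| ≤ e^{|w|}. With w = 3z^4 − 5, |w| ≤ 3r^4 + 5 on |z|=r, giving M(r) ≤ e^{3r^4 + 5} and ρ ≤ 4. For the lower bound, choose z on |z|=r with 3z^4 purely imaginary of modulus 3r^4; then |sin(3z^4 − 5)| grows like e^{3r^4}/2, so ρ ≥ 4. Hence ρ = 4.
Therefore ρ = 4.

Order ρ = 4.


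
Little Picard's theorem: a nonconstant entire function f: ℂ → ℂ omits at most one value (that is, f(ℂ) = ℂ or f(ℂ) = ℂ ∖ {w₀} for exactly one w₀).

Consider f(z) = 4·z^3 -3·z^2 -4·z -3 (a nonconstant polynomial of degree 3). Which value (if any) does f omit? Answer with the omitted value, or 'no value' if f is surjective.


Little Picard bounds the complement of f(ℂ) to at most one point.
For every w ∈ ℂ, the equation p(z) − w = 0 is a nonconstant polynomial in z and hence has at least one root by the fundamental theorem of algebra. So p is surjective onto ℂ, omitting no value.

Omitted value: no value.


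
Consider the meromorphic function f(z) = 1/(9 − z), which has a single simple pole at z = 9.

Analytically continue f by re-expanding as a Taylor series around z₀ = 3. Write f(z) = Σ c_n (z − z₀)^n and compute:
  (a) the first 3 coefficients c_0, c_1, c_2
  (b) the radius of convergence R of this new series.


Let w = z − z₀, so z = z₀ + w.
Then 9 − z = 9 − (z₀ + w) = (9 − z₀) − w = 6 − w.
f(z) = 1/(6 − w) = (1/(6)) · 1/(1 − w/(6)) = Σ_{n≥0} w^n / (6)^(n+1).
So c_n = 1/(6)^(n+1):
  c_0 = 1/(6)^1 = 1/6.
  c_1 = 1/(6)^2 = 1/36.
  c_2 = 1/(6)^3 = 1/216.
The series is valid for |w/d| < 1, i.e. |z − z₀| < |d|.
Radius of convergence: R = |9 − z₀| = |6| = 6 (distance from z₀ to the singularity z = 9).

c_0 = 1/6, c_1 = 1/36, c_2 = 1/216; R = 6.


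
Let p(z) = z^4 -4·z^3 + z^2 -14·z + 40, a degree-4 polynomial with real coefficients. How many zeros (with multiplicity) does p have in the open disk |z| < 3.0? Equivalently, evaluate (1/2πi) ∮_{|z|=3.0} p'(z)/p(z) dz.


The zeros of p are: (-1 + 2i), (-1 - 2i), 4, 2.
Their magnitudes are: 2.236, 2.236, 4, 2.
Zeros with |z| < R = 3.0: (-1 + 2i), (-1 - 2i), 2.
Count = 3.
By the argument principle, (1/2πi) ∮_{|z|=R} p'(z)/p(z) dz equals exactly this count.

Number of zeros inside |z| < 3.0: 3.


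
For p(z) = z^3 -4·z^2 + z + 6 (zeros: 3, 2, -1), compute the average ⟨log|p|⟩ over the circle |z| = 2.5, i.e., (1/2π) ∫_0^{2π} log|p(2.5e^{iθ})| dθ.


Zeros: -1, 2, 3; r = 2.5.
Inside |z| < r: -1, 2. Outside (|z| ≥ r): 3.
p(0) = 6, so log|p(0)| = log(6) = 1.7918.
Apply Jensen: I(r) = log|p(0)| + Σ_k log(r/|z_k|), summed over zeros inside |z| < r.
  log(r/|z_k|) for z_k = 2: log(2.5/2) = 0.2231
  log(r/|z_k|) for z_k = -1: log(2.5/1) = 0.9163
  Outside zeros (3) contribute nothing to the Jensen sum.
Sum over inside zeros: 1.1394.
I(r) = log|p(0)| + (inside sum) = 1.7918 + 1.1394 = 2.9312.
Note: since some zeros are outside |z| ≤ r, the simplified n·log(r) form does NOT apply — only the inside zeros contribute.

I(r) ≈ 2.9312.


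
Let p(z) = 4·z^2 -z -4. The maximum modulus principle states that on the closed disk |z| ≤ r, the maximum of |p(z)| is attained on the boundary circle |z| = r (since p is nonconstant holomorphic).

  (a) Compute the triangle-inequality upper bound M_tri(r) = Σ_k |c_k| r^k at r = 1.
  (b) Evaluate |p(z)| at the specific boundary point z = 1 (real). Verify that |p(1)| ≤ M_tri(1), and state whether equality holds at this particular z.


Coefficients: c_0 = -4, c_1 = -1, c_2 = 4. Radius r = 1.
Part (a). Triangle bound: M_tri(r) = Σ_k |c_k| r^k
  = |-4|·1^0 + |-1|·1^1 + |4|·1^2
  = 4 + 1 + 4 = 9.
This bounds M(r) := max_{|z|=r} |p(z)| from above; equality holds iff all terms c_k z^k can be made to align in phase at a single z on |z|=r.
Part (b). At z = 1 (real, on the circle |z| = r):
  p(1) = (-4)·1^0 + (-1)·1^1 + (4)·1^2 = -1.
  |p(1)| = 1.
Check: |p(1)| = 1 ≤ 9 = M_tri(1). ✓ Equality does not hold at z = 1 (the coefficients have mixed signs, so the terms do not all align in phase there).

M_tri(1) = 9; |p(1)| = 1; equality at z=1: no.


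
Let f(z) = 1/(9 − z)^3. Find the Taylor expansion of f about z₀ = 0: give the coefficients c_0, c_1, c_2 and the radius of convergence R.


Let w = z − z₀, so z = z₀ + w.
Then 9 − z = 9 − (z₀ + w) = (9 − z₀) − w = 9 − w.
f(z) = 1/(9 − w)^3 = (1/(9)^3) · (1 − w/(9))^{−3}.
By the binomial series (1−u)^{−3} = Σ_{n≥0} C(n+2, 2) u^n for |u|<1, with u = w/(9):
  c_n = C(n+2, 2) / (9)^(n+3).
  c_0 = 1/(9)^3 = 1/729.
  c_1 = 3/(9)^4 = 1/2187.
  c_2 = 6/(9)^5 = 2/19683.
The series is valid for |w/d| < 1, i.e. |z − z₀| < |d|.
Radius of convergence: R = |9 − z₀| = |9| = 9 (distance from z₀ to the singularity z = 9).

c_0 = 1/729, c_1 = 1/2187, c_2 = 2/19683; R = 9.


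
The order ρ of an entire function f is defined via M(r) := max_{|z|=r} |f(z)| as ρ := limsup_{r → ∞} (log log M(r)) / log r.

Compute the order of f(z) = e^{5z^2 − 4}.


|e^{5z^2 − 4}| = e^{Re(5·z^2) + -4} ≤ e^{5|z|^2 + -4} = e^{5r^2 + -4} on |z| = r, so ρ ≤ 2. Choosing z on |z|=r so that 5·z^2 is real positive (always possible by picking arg z appropriately) gives |f(z)| = e^{5r^2 + -4}, matching the bound. The additive constant -4 does not affect log log M(r) ~ 2·log r. Hence ρ = 2.
Therefore ρ = 2.

Order ρ = 2.


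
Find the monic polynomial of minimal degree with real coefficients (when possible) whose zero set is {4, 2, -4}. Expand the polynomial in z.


The polynomial is p(z) = ∏_{α ∈ S} (z − α), where S = {4, 2, -4}.
Expanding the product yields: p(z) = z^3 -2·z^2 -16·z + 32.
The resulting polynomial has degree 3 and real coefficients as required.

p(z) = z^3 -2·z^2 -16·z + 32.


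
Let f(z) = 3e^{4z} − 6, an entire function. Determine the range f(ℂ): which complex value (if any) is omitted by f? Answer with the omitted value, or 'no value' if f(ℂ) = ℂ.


Little Picard bounds the complement of f(ℂ) to at most one point.
e^{4z} is never zero on ℂ, so 3·e^{4z} takes every value in ℂ ∖ {0}. Adding -6 shifts the range to ℂ ∖ {-6}. Thus f omits exactly the value -6.

Omitted value: -6.


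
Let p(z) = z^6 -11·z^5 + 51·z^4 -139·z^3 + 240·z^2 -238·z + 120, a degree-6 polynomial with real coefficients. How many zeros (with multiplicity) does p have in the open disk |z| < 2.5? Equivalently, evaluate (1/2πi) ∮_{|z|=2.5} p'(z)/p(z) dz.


The zeros of p are: (1 + 2i), (1 - 2i), 3, (1 + 1i), (1 - 1i), 4.
Their magnitudes are: 2.236, 2.236, 3, 1.414, 1.414, 4.
Zeros with |z| < R = 2.5: (1 + 2i), (1 - 2i), (1 + 1i), (1 - 1i).
Count = 4.
By the argument principle, (1/2πi) ∮_{|z|=R} p'(z)/p(z) dz equals exactly this count.

Number of zeros inside |z| < 2.5: 4.


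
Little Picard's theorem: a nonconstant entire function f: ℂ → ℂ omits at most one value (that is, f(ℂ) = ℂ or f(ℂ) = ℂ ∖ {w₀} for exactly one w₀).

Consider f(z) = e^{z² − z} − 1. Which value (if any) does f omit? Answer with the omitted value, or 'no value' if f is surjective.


Little Picard bounds the complement of f(ℂ) to at most one point.
The exponent g(z) = z² − z is a nonconstant polynomial, hence surjective onto ℂ. So e^{g(z)} takes every value in {e^w : w ∈ ℂ} = ℂ ∖ {0}. Adding -1 shifts the range to ℂ ∖ {-1}. f omits exactly -1.

Omitted value: -1.


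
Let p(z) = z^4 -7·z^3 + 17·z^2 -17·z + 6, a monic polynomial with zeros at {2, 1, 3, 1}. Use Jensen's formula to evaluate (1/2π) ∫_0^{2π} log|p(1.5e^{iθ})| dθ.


Zeros: 1, 1, 2, 3; r = 1.5.
Inside |z| < r: 1, 1. Outside (|z| ≥ r): 2, 3.
p(0) = 6, so log|p(0)| = log(6) = 1.7918.
Apply Jensen: I(r) = log|p(0)| + Σ_k log(r/|z_k|), summed over zeros inside |z| < r.
  log(r/|z_k|) for z_k = 1: log(1.5/1) = 0.4055
  log(r/|z_k|) for z_k = 1: log(1.5/1) = 0.4055
  Outside zeros (2, 3) contribute nothing to the Jensen sum.
Sum over inside zeros: 0.8109.
I(r) = log|p(0)| + (inside sum) = 1.7918 + 0.8109 = 2.6027.
Note: since some zeros are outside |z| ≤ r, the simplified n·log(r) form does NOT apply — only the inside zeros contribute.

I(r) ≈ 2.6027.


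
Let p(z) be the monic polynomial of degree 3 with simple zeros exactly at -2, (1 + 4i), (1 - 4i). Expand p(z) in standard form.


The polynomial is p(z) = ∏_{α ∈ S} (z − α), where S = {-2, (1 + 4i), (1 - 4i)}.
Expanding the product yields: p(z) = z^3 + 13·z + 34.
Note conjugate pairs combine to real quadratics: (z − (1+4i))(z − (1−4i)) = z² − 2z + 17.
The resulting polynomial has degree 3 and real coefficients as required.

p(z) = z^3 + 13·z + 34.


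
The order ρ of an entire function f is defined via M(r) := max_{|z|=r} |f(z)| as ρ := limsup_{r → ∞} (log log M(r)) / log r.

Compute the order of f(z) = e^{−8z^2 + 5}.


|e^{−8z^2 + 5}| = e^{Re(-8·z^2) + 5} ≤ e^{8|z|^2 + 5} = e^{8r^2 + 5} on |z| = r, so ρ ≤ 2. Choosing z on |z|=r so that -8·z^2 is real positive (always possible by picking arg z appropriately) gives |f(z)| = e^{8r^2 + 5}, matching the bound. The additive constant 5 does not affect log log M(r) ~ 2·log r. Hence ρ = 2.
Therefore ρ = 2.

Order ρ = 2.


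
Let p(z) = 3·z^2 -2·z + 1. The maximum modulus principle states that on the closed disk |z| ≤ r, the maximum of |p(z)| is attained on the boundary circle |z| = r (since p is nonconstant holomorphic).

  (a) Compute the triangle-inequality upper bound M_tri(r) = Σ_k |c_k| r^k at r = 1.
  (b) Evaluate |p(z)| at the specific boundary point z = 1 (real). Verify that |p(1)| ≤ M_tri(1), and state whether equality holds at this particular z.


Coefficients: c_0 = 1, c_1 = -2, c_2 = 3. Radius r = 1.
Part (a). Triangle bound: M_tri(r) = Σ_k |c_k| r^k
  = |1|·1^0 + |-2|·1^1 + |3|·1^2
  = 1 + 2 + 3 = 6.
This bounds M(r) := max_{|z|=r} |p(z)| from above; equality holds iff all terms c_k z^k can be made to align in phase at a single z on |z|=r.
Part (b). At z = 1 (real, on the circle |z| = r):
  p(1) = (1)·1^0 + (-2)·1^1 + (3)·1^2 = 2.
  |p(1)| = 2.
Check: |p(1)| = 2 ≤ 6 = M_tri(1). ✓ Equality does not hold at z = 1 (the coefficients have mixed signs, so the terms do not all align in phase there).

M_tri(1) = 6; |p(1)| = 2; equality at z=1: no.


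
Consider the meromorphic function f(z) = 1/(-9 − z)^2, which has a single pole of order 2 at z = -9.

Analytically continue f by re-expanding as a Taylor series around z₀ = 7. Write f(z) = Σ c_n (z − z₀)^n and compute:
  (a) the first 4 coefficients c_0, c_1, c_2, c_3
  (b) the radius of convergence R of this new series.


Let w = z − z₀, so z = z₀ + w.
Then -9 − z = -9 − (z₀ + w) = (-9 − z₀) − w = -16 − w.
f(z) = 1/(-16 − w)^2 = (1/(-16)^2) · (1 − w/(-16))^{−2}.
By the binomial series (1−u)^{−2} = Σ_{n≥0} C(n+1, 1) u^n for |u|<1, with u = w/(-16):
  c_n = C(n+1, 1) / (-16)^(n+2).
  c_0 = 1/(-16)^2 = 1/256.
  c_1 = 2/(-16)^3 = -1/2048.
  c_2 = 3/(-16)^4 = 3/65536.
  c_3 = 4/(-16)^5 = -1/262144.
The series is valid for |w/d| < 1, i.e. |z − z₀| < |d|.
Radius of convergence: R = |-9 − z₀| = |-16| = 16 (distance from z₀ to the singularity z = -9).

c_0 = 1/256, c_1 = -1/2048, c_2 = 3/65536, c_3 = -1/262144; R = 16.


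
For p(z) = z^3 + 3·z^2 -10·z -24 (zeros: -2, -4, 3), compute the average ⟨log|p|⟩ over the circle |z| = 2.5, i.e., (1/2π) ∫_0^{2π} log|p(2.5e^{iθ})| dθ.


Zeros: -4, -2, 3; r = 2.5.
Inside |z| < r: -2. Outside (|z| ≥ r): -4, 3.
p(0) = -24, so log|p(0)| = log(24) = 3.1781.
Apply Jensen: I(r) = log|p(0)| + Σ_k log(r/|z_k|), summed over zeros inside |z| < r.
  log(r/|z_k|) for z_k = -2: log(2.5/2) = 0.2231
  Outside zeros (-4, 3) contribute nothing to the Jensen sum.
Sum over inside zeros: 0.2231.
I(r) = log|p(0)| + (inside sum) = 3.1781 + 0.2231 = 3.4012.
Note: since some zeros are outside |z| ≤ r, the simplified n·log(r) form does NOT apply — only the inside zeros contribute.

I(r) ≈ 3.4012.


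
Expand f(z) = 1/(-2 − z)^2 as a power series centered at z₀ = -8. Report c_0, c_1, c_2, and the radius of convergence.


Let w = z − z₀, so z = z₀ + w.
Then -2 − z = -2 − (z₀ + w) = (-2 − z₀) − w = 6 − w.
f(z) = 1/(6 − w)^2 = (1/(6)^2) · (1 − w/(6))^{−2}.
By the binomial series (1−u)^{−2} = Σ_{n≥0} C(n+1, 1) u^n for |u|<1, with u = w/(6):
  c_n = C(n+1, 1) / (6)^(n+2).
  c_0 = 1/(6)^2 = 1/36.
  c_1 = 2/(6)^3 = 1/108.
  c_2 = 3/(6)^4 = 1/432.
The series is valid for |w/d| < 1, i.e. |z − z₀| < |d|.
Radius of convergence: R = |-2 − z₀| = |6| = 6 (distance from z₀ to the singularity z = -2).

c_0 = 1/36, c_1 = 1/108, c_2 = 1/432; R = 6.
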